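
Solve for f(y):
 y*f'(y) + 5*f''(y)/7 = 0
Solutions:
 f(y) = C1 + C2*erf(sqrt(70)*y/10)


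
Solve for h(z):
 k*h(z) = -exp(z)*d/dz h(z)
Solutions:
 h(z) = C1*exp(k*exp(-z))


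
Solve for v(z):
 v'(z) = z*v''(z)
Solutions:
 v(z) = C1 + C2*z^2


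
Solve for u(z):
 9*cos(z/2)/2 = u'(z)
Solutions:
 u(z) = C1 + 9*sin(z/2)


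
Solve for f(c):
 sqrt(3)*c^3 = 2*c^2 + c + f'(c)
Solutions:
 f(c) = C1 + sqrt(3)*c^4/4 - 2*c^3/3 - c^2/2


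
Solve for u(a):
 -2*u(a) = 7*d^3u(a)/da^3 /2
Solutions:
 u(a) = C3*exp(-14^(2/3)*a/7) + (C1*sin(14^(2/3)*sqrt(3)*a/14) + C2*cos(14^(2/3)*sqrt(3)*a/14))*exp(14^(2/3)*a/14)


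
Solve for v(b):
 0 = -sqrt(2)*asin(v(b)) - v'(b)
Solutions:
 Integral(1/asin(_y), (_y, v(b))) = C1 - sqrt(2)*b


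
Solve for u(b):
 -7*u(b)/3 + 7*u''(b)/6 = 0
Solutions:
 u(b) = C1*exp(-sqrt(2)*b) + C2*exp(sqrt(2)*b)


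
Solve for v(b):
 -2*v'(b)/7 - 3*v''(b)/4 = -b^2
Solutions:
 v(b) = C1 + C2*exp(-8*b/21) + 7*b^3/6 - 147*b^2/16 + 3087*b/64


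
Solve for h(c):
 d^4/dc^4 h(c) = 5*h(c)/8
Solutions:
 h(c) = C1*exp(-10^(1/4)*c/2) + C2*exp(10^(1/4)*c/2) + C3*sin(10^(1/4)*c/2) + C4*cos(10^(1/4)*c/2)


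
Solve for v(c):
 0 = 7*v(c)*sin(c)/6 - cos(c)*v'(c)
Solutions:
 v(c) = C1/cos(c)^(7/6)


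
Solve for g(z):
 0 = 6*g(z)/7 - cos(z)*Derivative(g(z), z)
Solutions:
 g(z) = C1*(sin(z) + 1)^(3/7)/(sin(z) - 1)^(3/7)


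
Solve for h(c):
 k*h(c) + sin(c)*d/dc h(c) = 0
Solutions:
 h(c) = C1*exp(k*(-log(cos(c) - 1) + log(cos(c) + 1))/2)


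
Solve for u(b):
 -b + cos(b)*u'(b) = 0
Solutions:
 u(b) = C1 + Integral(b/cos(b), b)


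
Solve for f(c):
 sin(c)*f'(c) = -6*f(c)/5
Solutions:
 f(c) = C1*(cos(c) + 1)^(3/5)/(cos(c) - 1)^(3/5)


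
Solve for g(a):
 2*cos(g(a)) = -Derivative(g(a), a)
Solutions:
 g(a) = pi - asin((C1 + exp(4*a))/(C1 - exp(4*a)))
 g(a) = asin((C1 + exp(4*a))/(C1 - exp(4*a)))


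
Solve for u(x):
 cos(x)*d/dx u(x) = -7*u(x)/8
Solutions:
 u(x) = C1*(sin(x) - 1)^(7/16)/(sin(x) + 1)^(7/16)


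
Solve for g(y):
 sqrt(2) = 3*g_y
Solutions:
 g(y) = C1 + sqrt(2)*y/3


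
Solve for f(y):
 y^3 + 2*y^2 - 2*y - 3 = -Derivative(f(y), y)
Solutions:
 f(y) = C1 - y^4/4 - 2*y^3/3 + y^2 + 3*y


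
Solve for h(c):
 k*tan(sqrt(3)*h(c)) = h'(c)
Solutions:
 h(c) = sqrt(3)*(pi - asin(C1*exp(sqrt(3)*c*k)))/3
 h(c) = sqrt(3)*asin(C1*exp(sqrt(3)*c*k))/3


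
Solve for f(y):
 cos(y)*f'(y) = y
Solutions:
 f(y) = C1 + Integral(y/cos(y), y)


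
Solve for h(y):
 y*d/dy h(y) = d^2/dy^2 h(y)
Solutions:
 h(y) = C1 + C2*erfi(sqrt(2)*y/2)


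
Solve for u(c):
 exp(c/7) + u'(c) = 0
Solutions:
 u(c) = C1 - 7*exp(c/7)


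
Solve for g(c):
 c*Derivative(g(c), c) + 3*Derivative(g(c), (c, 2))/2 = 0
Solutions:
 g(c) = C1 + C2*erf(sqrt(3)*c/3)


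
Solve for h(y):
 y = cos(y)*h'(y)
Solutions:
 h(y) = C1 + Integral(y/cos(y), y)


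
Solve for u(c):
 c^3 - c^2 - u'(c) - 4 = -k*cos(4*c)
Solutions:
 u(c) = C1 + c^4/4 - c^3/3 - 4*c + k*sin(4*c)/4


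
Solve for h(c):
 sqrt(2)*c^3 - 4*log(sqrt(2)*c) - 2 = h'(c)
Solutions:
 h(c) = C1 + sqrt(2)*c^4/4 - 4*c*log(c) - c*log(4) + 2*c


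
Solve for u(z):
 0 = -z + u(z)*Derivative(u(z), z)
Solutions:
 u(z) = -sqrt(C1 + z^2)
 u(z) = sqrt(C1 + z^2)


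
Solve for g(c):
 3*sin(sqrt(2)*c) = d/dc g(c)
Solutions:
 g(c) = C1 - 3*sqrt(2)*cos(sqrt(2)*c)/2


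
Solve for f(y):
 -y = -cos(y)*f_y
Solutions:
 f(y) = C1 + Integral(y/cos(y), y)


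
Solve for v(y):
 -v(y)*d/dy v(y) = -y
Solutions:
 v(y) = -sqrt(C1 + y^2)
 v(y) = sqrt(C1 + y^2)


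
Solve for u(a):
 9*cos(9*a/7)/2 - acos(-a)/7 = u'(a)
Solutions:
 u(a) = C1 - a*acos(-a)/7 - sqrt(1 - a^2)/7 + 7*sin(9*a/7)/2


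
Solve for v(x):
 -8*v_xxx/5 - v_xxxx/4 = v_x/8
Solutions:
 v(x) = C1 + C2*exp(x*(-128 + 2048*2^(2/3)/(15*sqrt(3982785) + 134447)^(1/3) + 2^(1/3)*(15*sqrt(3982785) + 134447)^(1/3))/60)*sin(2^(1/3)*sqrt(3)*x*(-(15*sqrt(3982785) + 134447)^(1/3) + 2048*2^(1/3)/(15*sqrt(3982785) + 134447)^(1/3))/60) + C3*exp(x*(-128 + 2048*2^(2/3)/(15*sqrt(3982785) + 134447)^(1/3) + 2^(1/3)*(15*sqrt(3982785) + 134447)^(1/3))/60)*cos(2^(1/3)*sqrt(3)*x*(-(15*sqrt(3982785) + 134447)^(1/3) + 2048*2^(1/3)/(15*sqrt(3982785) + 134447)^(1/3))/60) + C4*exp(-x*(2048*2^(2/3)/(15*sqrt(3982785) + 134447)^(1/3) + 64 + 2^(1/3)*(15*sqrt(3982785) + 134447)^(1/3))/30)


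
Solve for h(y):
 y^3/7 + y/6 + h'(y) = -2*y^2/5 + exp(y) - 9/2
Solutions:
 h(y) = C1 - y^4/28 - 2*y^3/15 - y^2/12 - 9*y/2 + exp(y)


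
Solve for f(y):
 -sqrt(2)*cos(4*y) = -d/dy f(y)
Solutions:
 f(y) = C1 + sqrt(2)*sin(4*y)/4


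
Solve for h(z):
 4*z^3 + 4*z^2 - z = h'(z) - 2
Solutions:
 h(z) = C1 + z^4 + 4*z^3/3 - z^2/2 + 2*z


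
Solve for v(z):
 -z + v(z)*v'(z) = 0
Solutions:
 v(z) = -sqrt(C1 + z^2)
 v(z) = sqrt(C1 + z^2)


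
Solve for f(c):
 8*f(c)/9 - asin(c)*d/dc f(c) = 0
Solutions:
 f(c) = C1*exp(8*Integral(1/asin(c), c)/9)


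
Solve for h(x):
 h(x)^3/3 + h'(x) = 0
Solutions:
 h(x) = -sqrt(6)*sqrt(-1/(C1 - x))/2
 h(x) = sqrt(6)*sqrt(-1/(C1 - x))/2


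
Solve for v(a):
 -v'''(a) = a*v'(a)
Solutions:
 v(a) = C1 + Integral(C2*airyai(-a) + C3*airybi(-a), a)


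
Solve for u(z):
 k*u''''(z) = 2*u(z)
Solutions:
 u(z) = C1*exp(-2^(1/4)*z*(1/k)^(1/4)) + C2*exp(2^(1/4)*z*(1/k)^(1/4)) + C3*exp(-2^(1/4)*I*z*(1/k)^(1/4)) + C4*exp(2^(1/4)*I*z*(1/k)^(1/4))


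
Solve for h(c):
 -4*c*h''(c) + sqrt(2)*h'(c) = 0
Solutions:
 h(c) = C1 + C2*c^(sqrt(2)/4 + 1)


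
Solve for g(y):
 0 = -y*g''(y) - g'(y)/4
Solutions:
 g(y) = C1 + C2*y^(3/4)


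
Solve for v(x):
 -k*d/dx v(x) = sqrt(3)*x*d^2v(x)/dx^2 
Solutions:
 v(x) = C1 + x^(-sqrt(3)*re(k)/3 + 1)*(C2*sin(sqrt(3)*log(x)*Abs(im(k))/3) + C3*cos(sqrt(3)*log(x)*im(k)/3))


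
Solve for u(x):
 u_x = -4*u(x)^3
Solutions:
 u(x) = -sqrt(2)*sqrt(-1/(C1 - 4*x))/2
 u(x) = sqrt(2)*sqrt(-1/(C1 - 4*x))/2


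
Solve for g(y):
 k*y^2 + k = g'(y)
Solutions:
 g(y) = C1 + k*y^3/3 + k*y


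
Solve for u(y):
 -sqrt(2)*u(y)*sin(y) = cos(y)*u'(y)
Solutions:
 u(y) = C1*cos(y)^(sqrt(2))


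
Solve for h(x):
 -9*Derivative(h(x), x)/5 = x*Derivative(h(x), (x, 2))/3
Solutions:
 h(x) = C1 + C2/x^(22/5)


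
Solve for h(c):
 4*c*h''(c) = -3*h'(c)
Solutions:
 h(c) = C1 + C2*c^(1/4)


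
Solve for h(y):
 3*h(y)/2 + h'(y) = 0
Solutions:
 h(y) = C1*exp(-3*y/2)


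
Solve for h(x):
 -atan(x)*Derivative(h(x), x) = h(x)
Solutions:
 h(x) = C1*exp(-Integral(1/atan(x), x))


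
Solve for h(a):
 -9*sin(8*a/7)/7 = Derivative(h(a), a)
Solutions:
 h(a) = C1 + 9*cos(8*a/7)/8


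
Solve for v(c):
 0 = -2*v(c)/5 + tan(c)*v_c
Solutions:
 v(c) = C1*sin(c)^(2/5)


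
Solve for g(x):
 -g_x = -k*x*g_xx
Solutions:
 g(x) = C1 + x^(((re(k) + 1)*re(k) + im(k)^2)/(re(k)^2 + im(k)^2))*(C2*sin(log(x)*Abs(im(k))/(re(k)^2 + im(k)^2)) + C3*cos(log(x)*im(k)/(re(k)^2 + im(k)^2)))


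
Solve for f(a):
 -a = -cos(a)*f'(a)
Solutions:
 f(a) = C1 + Integral(a/cos(a), a)


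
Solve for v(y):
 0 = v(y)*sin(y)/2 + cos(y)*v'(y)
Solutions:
 v(y) = C1*sqrt(cos(y))


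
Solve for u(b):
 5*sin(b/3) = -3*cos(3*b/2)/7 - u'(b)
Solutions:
 u(b) = C1 - 2*sin(3*b/2)/7 + 15*cos(b/3)


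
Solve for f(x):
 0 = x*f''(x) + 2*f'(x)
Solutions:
 f(x) = C1 + C2/x


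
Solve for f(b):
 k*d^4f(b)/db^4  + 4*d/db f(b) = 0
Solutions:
 f(b) = C1 + C2*exp(2^(2/3)*b*(-1/k)^(1/3)) + C3*exp(2^(2/3)*b*(-1/k)^(1/3)*(-1 + sqrt(3)*I)/2) + C4*exp(-2^(2/3)*b*(-1/k)^(1/3)*(1 + sqrt(3)*I)/2)


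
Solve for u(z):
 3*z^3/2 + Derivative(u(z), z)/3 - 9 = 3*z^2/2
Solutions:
 u(z) = C1 - 9*z^4/8 + 3*z^3/2 + 27*z


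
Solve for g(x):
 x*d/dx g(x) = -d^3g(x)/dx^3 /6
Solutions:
 g(x) = C1 + Integral(C2*airyai(-6^(1/3)*x) + C3*airybi(-6^(1/3)*x), x)


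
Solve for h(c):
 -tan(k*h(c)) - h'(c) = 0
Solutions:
 h(c) = Piecewise((-asin(exp(C1*k - c*k))/k + pi/k, Ne(k, 0)), (nan, True))
 h(c) = Piecewise((asin(exp(C1*k - c*k))/k, Ne(k, 0)), (nan, True))


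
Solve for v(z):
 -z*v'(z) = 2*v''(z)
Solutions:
 v(z) = C1 + C2*erf(z/2)


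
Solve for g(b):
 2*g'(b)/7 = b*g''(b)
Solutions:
 g(b) = C1 + C2*b^(9/7)


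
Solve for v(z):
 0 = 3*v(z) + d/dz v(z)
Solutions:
 v(z) = C1*exp(-3*z)


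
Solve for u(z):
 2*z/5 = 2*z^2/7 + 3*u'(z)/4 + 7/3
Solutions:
 u(z) = C1 - 8*z^3/63 + 4*z^2/15 - 28*z/9


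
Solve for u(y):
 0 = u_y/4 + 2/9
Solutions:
 u(y) = C1 - 8*y/9


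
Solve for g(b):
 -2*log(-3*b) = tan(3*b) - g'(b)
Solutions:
 g(b) = C1 + 2*b*log(-b) - 2*b + 2*b*log(3) - log(cos(3*b))/3


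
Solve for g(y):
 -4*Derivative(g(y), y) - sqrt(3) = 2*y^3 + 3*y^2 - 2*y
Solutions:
 g(y) = C1 - y^4/8 - y^3/4 + y^2/4 - sqrt(3)*y/4


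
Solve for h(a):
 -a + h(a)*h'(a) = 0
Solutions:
 h(a) = -sqrt(C1 + a^2)
 h(a) = sqrt(C1 + a^2)


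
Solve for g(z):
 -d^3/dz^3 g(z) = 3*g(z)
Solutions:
 g(z) = C3*exp(-3^(1/3)*z) + (C1*sin(3^(5/6)*z/2) + C2*cos(3^(5/6)*z/2))*exp(3^(1/3)*z/2)


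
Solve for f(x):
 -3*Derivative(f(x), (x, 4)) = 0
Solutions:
 f(x) = C1 + C2*x + C3*x^2 + C4*x^3


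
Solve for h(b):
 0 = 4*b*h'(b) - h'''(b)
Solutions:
 h(b) = C1 + Integral(C2*airyai(2^(2/3)*b) + C3*airybi(2^(2/3)*b), b)


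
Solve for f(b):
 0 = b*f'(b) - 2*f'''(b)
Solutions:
 f(b) = C1 + Integral(C2*airyai(2^(2/3)*b/2) + C3*airybi(2^(2/3)*b/2), b)


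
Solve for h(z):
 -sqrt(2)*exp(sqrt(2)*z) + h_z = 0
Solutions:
 h(z) = C1 + exp(sqrt(2)*z)


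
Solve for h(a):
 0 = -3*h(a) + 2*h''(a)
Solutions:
 h(a) = C1*exp(-sqrt(6)*a/2) + C2*exp(sqrt(6)*a/2)


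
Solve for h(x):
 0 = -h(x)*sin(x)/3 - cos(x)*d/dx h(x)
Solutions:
 h(x) = C1*cos(x)^(1/3)


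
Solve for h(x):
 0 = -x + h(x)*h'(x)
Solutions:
 h(x) = -sqrt(C1 + x^2)
 h(x) = sqrt(C1 + x^2)


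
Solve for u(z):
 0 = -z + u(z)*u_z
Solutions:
 u(z) = -sqrt(C1 + z^2)
 u(z) = sqrt(C1 + z^2)


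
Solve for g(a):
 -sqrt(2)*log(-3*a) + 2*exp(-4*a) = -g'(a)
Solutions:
 g(a) = C1 + sqrt(2)*a*log(-a) + sqrt(2)*a*(-1 + log(3)) + exp(-4*a)/2


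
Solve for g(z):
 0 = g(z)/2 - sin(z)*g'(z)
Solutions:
 g(z) = C1*(cos(z) - 1)^(1/4)/(cos(z) + 1)^(1/4)


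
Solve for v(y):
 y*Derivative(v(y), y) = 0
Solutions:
 v(y) = C1


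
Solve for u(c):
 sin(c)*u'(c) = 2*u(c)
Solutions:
 u(c) = C1*(cos(c) - 1)/(cos(c) + 1)


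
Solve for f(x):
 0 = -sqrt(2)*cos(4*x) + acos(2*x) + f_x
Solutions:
 f(x) = C1 - x*acos(2*x) + sqrt(1 - 4*x^2)/2 + sqrt(2)*sin(4*x)/4


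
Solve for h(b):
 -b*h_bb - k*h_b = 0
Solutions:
 h(b) = C1 + b^(1 - re(k))*(C2*sin(log(b)*Abs(im(k))) + C3*cos(log(b)*im(k)))


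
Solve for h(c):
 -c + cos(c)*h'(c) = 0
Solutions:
 h(c) = C1 + Integral(c/cos(c), c)


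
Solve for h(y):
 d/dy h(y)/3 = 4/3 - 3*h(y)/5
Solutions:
 h(y) = C1*exp(-9*y/5) + 20/9


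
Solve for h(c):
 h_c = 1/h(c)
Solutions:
 h(c) = -sqrt(C1 + 2*c)
 h(c) = sqrt(C1 + 2*c)


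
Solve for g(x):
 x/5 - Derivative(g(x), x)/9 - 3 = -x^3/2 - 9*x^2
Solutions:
 g(x) = C1 + 9*x^4/8 + 27*x^3 + 9*x^2/10 - 27*x


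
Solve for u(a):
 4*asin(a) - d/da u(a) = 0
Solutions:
 u(a) = C1 + 4*a*asin(a) + 4*sqrt(1 - a^2)


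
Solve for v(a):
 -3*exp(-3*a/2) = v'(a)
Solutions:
 v(a) = C1 + 2*exp(-3*a/2)


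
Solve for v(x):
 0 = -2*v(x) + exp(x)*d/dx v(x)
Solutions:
 v(x) = C1*exp(-2*exp(-x))


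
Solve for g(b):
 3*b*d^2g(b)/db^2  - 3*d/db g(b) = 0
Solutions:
 g(b) = C1 + C2*b^2


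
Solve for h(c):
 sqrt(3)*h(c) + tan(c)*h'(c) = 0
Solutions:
 h(c) = C1/sin(c)^(sqrt(3))


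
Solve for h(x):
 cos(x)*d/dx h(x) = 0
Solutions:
 h(x) = C1


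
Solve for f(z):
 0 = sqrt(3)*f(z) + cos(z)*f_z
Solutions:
 f(z) = C1*(sin(z) - 1)^(sqrt(3)/2)/(sin(z) + 1)^(sqrt(3)/2)


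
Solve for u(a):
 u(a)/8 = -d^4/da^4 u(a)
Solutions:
 u(a) = (C1*sin(2^(3/4)*a/4) + C2*cos(2^(3/4)*a/4))*exp(-2^(3/4)*a/4) + (C3*sin(2^(3/4)*a/4) + C4*cos(2^(3/4)*a/4))*exp(2^(3/4)*a/4)


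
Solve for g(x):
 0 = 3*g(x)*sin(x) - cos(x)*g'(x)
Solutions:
 g(x) = C1/cos(x)^3


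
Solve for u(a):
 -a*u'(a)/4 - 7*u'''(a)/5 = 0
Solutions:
 u(a) = C1 + Integral(C2*airyai(-490^(1/3)*a/14) + C3*airybi(-490^(1/3)*a/14), a)


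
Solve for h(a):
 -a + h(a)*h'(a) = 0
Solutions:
 h(a) = -sqrt(C1 + a^2)
 h(a) = sqrt(C1 + a^2)


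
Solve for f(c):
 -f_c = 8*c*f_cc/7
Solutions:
 f(c) = C1 + C2*c^(1/8)


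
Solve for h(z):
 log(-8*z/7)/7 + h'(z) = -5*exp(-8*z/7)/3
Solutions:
 h(z) = C1 - z*log(-z)/7 + z*(-3*log(2) + 1 + log(7))/7 + 35*exp(-8*z/7)/24


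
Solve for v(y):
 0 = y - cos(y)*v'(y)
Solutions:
 v(y) = C1 + Integral(y/cos(y), y)


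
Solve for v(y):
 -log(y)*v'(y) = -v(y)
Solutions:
 v(y) = C1*exp(li(y))


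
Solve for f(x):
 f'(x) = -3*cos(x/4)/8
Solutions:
 f(x) = C1 - 3*sin(x/4)/2


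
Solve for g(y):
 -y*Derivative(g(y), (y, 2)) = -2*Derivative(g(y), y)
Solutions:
 g(y) = C1 + C2*y^3


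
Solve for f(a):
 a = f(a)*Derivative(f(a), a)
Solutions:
 f(a) = -sqrt(C1 + a^2)
 f(a) = sqrt(C1 + a^2)


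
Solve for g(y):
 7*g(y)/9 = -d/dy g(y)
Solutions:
 g(y) = C1*exp(-7*y/9)


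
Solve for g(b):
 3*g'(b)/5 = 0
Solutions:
 g(b) = C1


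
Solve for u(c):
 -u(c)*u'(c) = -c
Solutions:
 u(c) = -sqrt(C1 + c^2)
 u(c) = sqrt(C1 + c^2)


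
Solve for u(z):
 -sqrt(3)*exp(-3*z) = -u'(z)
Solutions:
 u(z) = C1 - sqrt(3)*exp(-3*z)/3


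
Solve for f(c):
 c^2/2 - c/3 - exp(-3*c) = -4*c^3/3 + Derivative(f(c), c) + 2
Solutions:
 f(c) = C1 + c^4/3 + c^3/6 - c^2/6 - 2*c + exp(-3*c)/3


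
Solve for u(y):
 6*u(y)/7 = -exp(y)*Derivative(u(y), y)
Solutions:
 u(y) = C1*exp(6*exp(-y)/7)


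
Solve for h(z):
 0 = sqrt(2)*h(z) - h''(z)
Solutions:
 h(z) = C1*exp(-2^(1/4)*z) + C2*exp(2^(1/4)*z)


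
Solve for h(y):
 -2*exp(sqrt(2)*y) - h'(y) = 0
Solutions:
 h(y) = C1 - sqrt(2)*exp(sqrt(2)*y)


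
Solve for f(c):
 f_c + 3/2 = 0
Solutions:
 f(c) = C1 - 3*c/2


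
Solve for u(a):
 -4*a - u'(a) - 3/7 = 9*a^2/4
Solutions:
 u(a) = C1 - 3*a^3/4 - 2*a^2 - 3*a/7


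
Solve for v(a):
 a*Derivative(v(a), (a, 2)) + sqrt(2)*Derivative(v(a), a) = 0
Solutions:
 v(a) = C1 + C2*a^(1 - sqrt(2))


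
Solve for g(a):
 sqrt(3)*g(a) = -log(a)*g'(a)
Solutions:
 g(a) = C1*exp(-sqrt(3)*li(a))


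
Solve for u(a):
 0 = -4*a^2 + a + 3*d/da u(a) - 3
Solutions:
 u(a) = C1 + 4*a^3/9 - a^2/6 + a


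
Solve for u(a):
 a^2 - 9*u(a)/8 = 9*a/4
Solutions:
 u(a) = 2*a*(4*a - 9)/9


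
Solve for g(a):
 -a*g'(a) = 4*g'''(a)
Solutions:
 g(a) = C1 + Integral(C2*airyai(-2^(1/3)*a/2) + C3*airybi(-2^(1/3)*a/2), a)


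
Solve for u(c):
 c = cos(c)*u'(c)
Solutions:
 u(c) = C1 + Integral(c/cos(c), c)


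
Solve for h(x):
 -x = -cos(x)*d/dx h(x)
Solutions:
 h(x) = C1 + Integral(x/cos(x), x)


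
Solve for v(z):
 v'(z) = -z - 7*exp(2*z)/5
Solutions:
 v(z) = C1 - z^2/2 - 7*exp(2*z)/10


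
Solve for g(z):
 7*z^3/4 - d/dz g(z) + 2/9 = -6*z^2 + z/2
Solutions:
 g(z) = C1 + 7*z^4/16 + 2*z^3 - z^2/4 + 2*z/9


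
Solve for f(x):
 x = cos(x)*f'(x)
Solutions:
 f(x) = C1 + Integral(x/cos(x), x)


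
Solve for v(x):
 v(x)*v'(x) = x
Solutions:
 v(x) = -sqrt(C1 + x^2)
 v(x) = sqrt(C1 + x^2)


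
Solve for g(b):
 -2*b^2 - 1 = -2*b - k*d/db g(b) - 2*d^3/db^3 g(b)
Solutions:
 g(b) = C1 + C2*exp(-sqrt(2)*b*sqrt(-k)/2) + C3*exp(sqrt(2)*b*sqrt(-k)/2) + 2*b^3/(3*k) - b^2/k + b/k - 8*b/k^2


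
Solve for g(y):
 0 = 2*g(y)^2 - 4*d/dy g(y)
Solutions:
 g(y) = -2/(C1 + y)


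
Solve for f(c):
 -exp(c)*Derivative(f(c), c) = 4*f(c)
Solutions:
 f(c) = C1*exp(4*exp(-c))


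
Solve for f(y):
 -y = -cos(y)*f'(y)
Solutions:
 f(y) = C1 + Integral(y/cos(y), y)


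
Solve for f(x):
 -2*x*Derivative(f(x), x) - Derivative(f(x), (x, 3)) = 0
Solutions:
 f(x) = C1 + Integral(C2*airyai(-2^(1/3)*x) + C3*airybi(-2^(1/3)*x), x)


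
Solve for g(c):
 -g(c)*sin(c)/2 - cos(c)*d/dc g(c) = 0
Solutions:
 g(c) = C1*sqrt(cos(c))


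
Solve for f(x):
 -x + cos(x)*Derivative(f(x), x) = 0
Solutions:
 f(x) = C1 + Integral(x/cos(x), x)


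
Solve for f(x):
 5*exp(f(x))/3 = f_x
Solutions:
 f(x) = log(-1/(C1 + 5*x)) + log(3)


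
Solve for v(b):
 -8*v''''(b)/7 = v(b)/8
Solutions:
 v(b) = (C1*sin(7^(1/4)*b/4) + C2*cos(7^(1/4)*b/4))*exp(-7^(1/4)*b/4) + (C3*sin(7^(1/4)*b/4) + C4*cos(7^(1/4)*b/4))*exp(7^(1/4)*b/4)


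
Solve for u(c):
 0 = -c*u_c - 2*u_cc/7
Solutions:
 u(c) = C1 + C2*erf(sqrt(7)*c/2)


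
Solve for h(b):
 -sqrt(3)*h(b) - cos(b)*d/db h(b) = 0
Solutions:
 h(b) = C1*(sin(b) - 1)^(sqrt(3)/2)/(sin(b) + 1)^(sqrt(3)/2)


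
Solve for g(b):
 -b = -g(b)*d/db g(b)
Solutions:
 g(b) = -sqrt(C1 + b^2)
 g(b) = sqrt(C1 + b^2)


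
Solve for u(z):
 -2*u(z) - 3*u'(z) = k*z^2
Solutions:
 u(z) = C1*exp(-2*z/3) - k*z^2/2 + 3*k*z/2 - 9*k/4


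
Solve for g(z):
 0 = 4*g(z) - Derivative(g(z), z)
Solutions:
 g(z) = C1*exp(4*z)


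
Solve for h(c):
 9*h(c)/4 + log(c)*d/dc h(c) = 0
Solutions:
 h(c) = C1*exp(-9*li(c)/4)


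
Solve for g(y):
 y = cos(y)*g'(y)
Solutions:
 g(y) = C1 + Integral(y/cos(y), y)


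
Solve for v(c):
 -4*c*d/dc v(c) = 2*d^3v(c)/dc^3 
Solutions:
 v(c) = C1 + Integral(C2*airyai(-2^(1/3)*c) + C3*airybi(-2^(1/3)*c), c)


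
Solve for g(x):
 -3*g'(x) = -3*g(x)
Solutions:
 g(x) = C1*exp(x)


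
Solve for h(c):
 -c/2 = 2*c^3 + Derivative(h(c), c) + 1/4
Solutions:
 h(c) = C1 - c^4/2 - c^2/4 - c/4


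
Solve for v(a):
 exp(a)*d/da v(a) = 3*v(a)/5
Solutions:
 v(a) = C1*exp(-3*exp(-a)/5)


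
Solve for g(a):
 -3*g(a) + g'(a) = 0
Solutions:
 g(a) = C1*exp(3*a)


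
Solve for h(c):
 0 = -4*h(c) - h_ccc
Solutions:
 h(c) = C3*exp(-2^(2/3)*c) + (C1*sin(2^(2/3)*sqrt(3)*c/2) + C2*cos(2^(2/3)*sqrt(3)*c/2))*exp(2^(2/3)*c/2)


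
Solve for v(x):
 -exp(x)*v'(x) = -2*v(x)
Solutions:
 v(x) = C1*exp(-2*exp(-x))


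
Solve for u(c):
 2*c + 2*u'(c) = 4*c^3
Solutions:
 u(c) = C1 + c^4/2 - c^2/2


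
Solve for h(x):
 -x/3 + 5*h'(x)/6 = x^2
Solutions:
 h(x) = C1 + 2*x^3/5 + x^2/5


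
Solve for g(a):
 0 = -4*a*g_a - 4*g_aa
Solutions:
 g(a) = C1 + C2*erf(sqrt(2)*a/2)


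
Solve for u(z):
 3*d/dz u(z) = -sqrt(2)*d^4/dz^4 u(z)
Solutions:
 u(z) = C1 + C4*exp(-2^(5/6)*3^(1/3)*z/2) + (C2*sin(6^(5/6)*z/4) + C3*cos(6^(5/6)*z/4))*exp(2^(5/6)*3^(1/3)*z/4)


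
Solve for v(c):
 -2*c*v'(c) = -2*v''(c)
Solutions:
 v(c) = C1 + C2*erfi(sqrt(2)*c/2)


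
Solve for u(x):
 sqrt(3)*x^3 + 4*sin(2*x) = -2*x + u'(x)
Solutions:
 u(x) = C1 + sqrt(3)*x^4/4 + x^2 - 2*cos(2*x)


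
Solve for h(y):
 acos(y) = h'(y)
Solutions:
 h(y) = C1 + y*acos(y) - sqrt(1 - y^2)


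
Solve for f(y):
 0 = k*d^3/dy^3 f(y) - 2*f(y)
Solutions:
 f(y) = C1*exp(2^(1/3)*y*(1/k)^(1/3)) + C2*exp(2^(1/3)*y*(-1 + sqrt(3)*I)*(1/k)^(1/3)/2) + C3*exp(-2^(1/3)*y*(1 + sqrt(3)*I)*(1/k)^(1/3)/2)


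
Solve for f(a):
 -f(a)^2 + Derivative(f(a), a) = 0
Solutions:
 f(a) = -1/(C1 + a)


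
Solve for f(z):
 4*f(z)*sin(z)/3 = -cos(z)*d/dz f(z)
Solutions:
 f(z) = C1*cos(z)^(4/3)


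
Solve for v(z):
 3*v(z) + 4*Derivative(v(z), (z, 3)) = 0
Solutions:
 v(z) = C3*exp(-6^(1/3)*z/2) + (C1*sin(2^(1/3)*3^(5/6)*z/4) + C2*cos(2^(1/3)*3^(5/6)*z/4))*exp(6^(1/3)*z/4)


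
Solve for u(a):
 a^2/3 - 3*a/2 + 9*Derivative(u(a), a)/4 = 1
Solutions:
 u(a) = C1 - 4*a^3/81 + a^2/3 + 4*a/9


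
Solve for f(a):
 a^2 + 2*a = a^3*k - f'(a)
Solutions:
 f(a) = C1 + a^4*k/4 - a^3/3 - a^2


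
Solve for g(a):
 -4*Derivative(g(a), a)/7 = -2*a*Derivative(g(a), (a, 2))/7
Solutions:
 g(a) = C1 + C2*a^3


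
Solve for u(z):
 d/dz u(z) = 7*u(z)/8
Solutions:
 u(z) = C1*exp(7*z/8)


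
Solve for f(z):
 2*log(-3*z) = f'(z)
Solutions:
 f(z) = C1 + 2*z*log(-z) + 2*z*(-1 + log(3))


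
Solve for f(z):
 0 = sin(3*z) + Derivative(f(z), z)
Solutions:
 f(z) = C1 + cos(3*z)/3


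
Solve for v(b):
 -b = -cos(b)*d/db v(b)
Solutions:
 v(b) = C1 + Integral(b/cos(b), b)


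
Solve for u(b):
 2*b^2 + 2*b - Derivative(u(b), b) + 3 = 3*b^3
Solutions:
 u(b) = C1 - 3*b^4/4 + 2*b^3/3 + b^2 + 3*b


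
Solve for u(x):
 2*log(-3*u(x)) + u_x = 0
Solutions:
 Integral(1/(log(-_y) + log(3)), (_y, u(x)))/2 = C1 - x


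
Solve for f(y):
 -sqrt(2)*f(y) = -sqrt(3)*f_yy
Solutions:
 f(y) = C1*exp(-2^(1/4)*3^(3/4)*y/3) + C2*exp(2^(1/4)*3^(3/4)*y/3)


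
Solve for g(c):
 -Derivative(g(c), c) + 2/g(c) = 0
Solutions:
 g(c) = -sqrt(C1 + 4*c)
 g(c) = sqrt(C1 + 4*c)


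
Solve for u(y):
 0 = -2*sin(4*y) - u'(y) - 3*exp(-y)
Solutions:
 u(y) = C1 + cos(4*y)/2 + 3*exp(-y)


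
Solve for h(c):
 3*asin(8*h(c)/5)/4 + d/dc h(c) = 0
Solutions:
 Integral(1/asin(8*_y/5), (_y, h(c))) = C1 - 3*c/4


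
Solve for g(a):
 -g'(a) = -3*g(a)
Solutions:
 g(a) = C1*exp(3*a)


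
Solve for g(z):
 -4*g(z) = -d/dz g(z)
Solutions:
 g(z) = C1*exp(4*z)


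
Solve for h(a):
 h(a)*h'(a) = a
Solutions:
 h(a) = -sqrt(C1 + a^2)
 h(a) = sqrt(C1 + a^2)


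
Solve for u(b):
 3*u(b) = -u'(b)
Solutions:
 u(b) = C1*exp(-3*b)


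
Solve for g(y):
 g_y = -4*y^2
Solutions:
 g(y) = C1 - 4*y^3/3


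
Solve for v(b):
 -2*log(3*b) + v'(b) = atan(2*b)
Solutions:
 v(b) = C1 + 2*b*log(b) + b*atan(2*b) - 2*b + 2*b*log(3) - log(4*b^2 + 1)/4


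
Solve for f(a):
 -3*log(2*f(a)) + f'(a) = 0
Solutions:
 -Integral(1/(log(_y) + log(2)), (_y, f(a)))/3 = C1 - a


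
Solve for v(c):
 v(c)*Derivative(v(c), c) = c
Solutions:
 v(c) = -sqrt(C1 + c^2)
 v(c) = sqrt(C1 + c^2)


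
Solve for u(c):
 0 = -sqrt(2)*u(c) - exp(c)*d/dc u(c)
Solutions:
 u(c) = C1*exp(sqrt(2)*exp(-c))


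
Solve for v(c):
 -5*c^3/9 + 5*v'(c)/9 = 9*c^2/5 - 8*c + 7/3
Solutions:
 v(c) = C1 + c^4/4 + 27*c^3/25 - 36*c^2/5 + 21*c/5


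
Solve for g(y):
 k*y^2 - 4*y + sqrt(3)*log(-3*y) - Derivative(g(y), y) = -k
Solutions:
 g(y) = C1 + k*y^3/3 - 2*y^2 + y*(k - sqrt(3) + sqrt(3)*log(3)) + sqrt(3)*y*log(-y)


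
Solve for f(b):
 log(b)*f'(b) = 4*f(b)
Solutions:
 f(b) = C1*exp(4*li(b))


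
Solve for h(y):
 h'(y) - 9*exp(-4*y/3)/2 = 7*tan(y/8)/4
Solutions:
 h(y) = C1 + 7*log(tan(y/8)^2 + 1) - 27*exp(-4*y/3)/8


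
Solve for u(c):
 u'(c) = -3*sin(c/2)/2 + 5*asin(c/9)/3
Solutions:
 u(c) = C1 + 5*c*asin(c/9)/3 + 5*sqrt(81 - c^2)/3 + 3*cos(c/2)


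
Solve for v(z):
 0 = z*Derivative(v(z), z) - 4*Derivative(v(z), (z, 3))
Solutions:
 v(z) = C1 + Integral(C2*airyai(2^(1/3)*z/2) + C3*airybi(2^(1/3)*z/2), z)


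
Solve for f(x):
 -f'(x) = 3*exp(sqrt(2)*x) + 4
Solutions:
 f(x) = C1 - 4*x - 3*sqrt(2)*exp(sqrt(2)*x)/2


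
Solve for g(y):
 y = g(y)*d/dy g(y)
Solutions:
 g(y) = -sqrt(C1 + y^2)
 g(y) = sqrt(C1 + y^2)


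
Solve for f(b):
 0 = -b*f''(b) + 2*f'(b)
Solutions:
 f(b) = C1 + C2*b^3


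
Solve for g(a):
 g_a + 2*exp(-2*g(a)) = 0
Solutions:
 g(a) = log(-sqrt(C1 - 4*a))
 g(a) = log(C1 - 4*a)/2


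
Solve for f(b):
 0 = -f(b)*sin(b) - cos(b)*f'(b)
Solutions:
 f(b) = C1*cos(b)


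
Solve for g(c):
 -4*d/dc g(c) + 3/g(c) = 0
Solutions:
 g(c) = -sqrt(C1 + 6*c)/2
 g(c) = sqrt(C1 + 6*c)/2


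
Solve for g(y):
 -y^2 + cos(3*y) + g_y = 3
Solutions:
 g(y) = C1 + y^3/3 + 3*y - sin(3*y)/3


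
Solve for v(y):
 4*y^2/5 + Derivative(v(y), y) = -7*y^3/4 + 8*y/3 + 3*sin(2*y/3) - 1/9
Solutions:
 v(y) = C1 - 7*y^4/16 - 4*y^3/15 + 4*y^2/3 - y/9 - 9*cos(2*y/3)/2


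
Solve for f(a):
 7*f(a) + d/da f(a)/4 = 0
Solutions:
 f(a) = C1*exp(-28*a)


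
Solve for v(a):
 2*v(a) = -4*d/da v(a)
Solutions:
 v(a) = C1*exp(-a/2)


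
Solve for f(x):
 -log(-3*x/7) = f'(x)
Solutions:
 f(x) = C1 - x*log(-x) + x*(-log(3) + 1 + log(7))


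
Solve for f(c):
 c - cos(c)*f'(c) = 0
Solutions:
 f(c) = C1 + Integral(c/cos(c), c)


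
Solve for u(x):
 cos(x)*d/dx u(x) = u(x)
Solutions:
 u(x) = C1*sqrt(sin(x) + 1)/sqrt(sin(x) - 1)


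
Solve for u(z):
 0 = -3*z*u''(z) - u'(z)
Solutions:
 u(z) = C1 + C2*z^(2/3)


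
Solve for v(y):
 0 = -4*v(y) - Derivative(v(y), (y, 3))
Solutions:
 v(y) = C3*exp(-2^(2/3)*y) + (C1*sin(2^(2/3)*sqrt(3)*y/2) + C2*cos(2^(2/3)*sqrt(3)*y/2))*exp(2^(2/3)*y/2)


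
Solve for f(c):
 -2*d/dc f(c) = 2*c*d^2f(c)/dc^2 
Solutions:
 f(c) = C1 + C2*log(c)


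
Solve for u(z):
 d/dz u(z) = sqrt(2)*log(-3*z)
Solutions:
 u(z) = C1 + sqrt(2)*z*log(-z) + sqrt(2)*z*(-1 + log(3))


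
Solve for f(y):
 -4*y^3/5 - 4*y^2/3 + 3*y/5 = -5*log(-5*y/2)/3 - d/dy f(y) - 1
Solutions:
 f(y) = C1 + y^4/5 + 4*y^3/9 - 3*y^2/10 - 5*y*log(-y)/3 + y*(-5*log(5) + 2 + 5*log(2))/3


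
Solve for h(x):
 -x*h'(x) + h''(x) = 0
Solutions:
 h(x) = C1 + C2*erfi(sqrt(2)*x/2)


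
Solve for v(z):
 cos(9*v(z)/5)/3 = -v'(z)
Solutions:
 z/3 - 5*log(sin(9*v(z)/5) - 1)/18 + 5*log(sin(9*v(z)/5) + 1)/18 = C1


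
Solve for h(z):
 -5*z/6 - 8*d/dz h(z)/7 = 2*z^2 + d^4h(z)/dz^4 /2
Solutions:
 h(z) = C1 + C4*exp(-2*2^(1/3)*7^(2/3)*z/7) - 7*z^3/12 - 35*z^2/96 + (C2*sin(2^(1/3)*sqrt(3)*7^(2/3)*z/7) + C3*cos(2^(1/3)*sqrt(3)*7^(2/3)*z/7))*exp(2^(1/3)*7^(2/3)*z/7)


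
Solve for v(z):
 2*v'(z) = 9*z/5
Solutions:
 v(z) = C1 + 9*z^2/20


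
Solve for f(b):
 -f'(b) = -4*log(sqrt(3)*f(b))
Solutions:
 -Integral(1/(2*log(_y) + log(3)), (_y, f(b)))/2 = C1 - b


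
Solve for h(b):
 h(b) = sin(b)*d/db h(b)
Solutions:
 h(b) = C1*sqrt(cos(b) - 1)/sqrt(cos(b) + 1)


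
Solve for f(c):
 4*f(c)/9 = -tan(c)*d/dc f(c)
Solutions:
 f(c) = C1/sin(c)^(4/9)


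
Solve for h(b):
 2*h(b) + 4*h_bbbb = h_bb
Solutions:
 h(b) = (C1*sin(2^(3/4)*b*sin(atan(sqrt(31))/2)/2) + C2*cos(2^(3/4)*b*sin(atan(sqrt(31))/2)/2))*exp(-2^(3/4)*b*cos(atan(sqrt(31))/2)/2) + (C3*sin(2^(3/4)*b*sin(atan(sqrt(31))/2)/2) + C4*cos(2^(3/4)*b*sin(atan(sqrt(31))/2)/2))*exp(2^(3/4)*b*cos(atan(sqrt(31))/2)/2)


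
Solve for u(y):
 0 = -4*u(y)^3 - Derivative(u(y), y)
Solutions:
 u(y) = -sqrt(2)*sqrt(-1/(C1 - 4*y))/2
 u(y) = sqrt(2)*sqrt(-1/(C1 - 4*y))/2


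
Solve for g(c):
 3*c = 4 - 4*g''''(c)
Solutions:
 g(c) = C1 + C2*c + C3*c^2 + C4*c^3 - c^5/160 + c^4/24


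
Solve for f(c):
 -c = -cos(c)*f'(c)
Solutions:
 f(c) = C1 + Integral(c/cos(c), c)


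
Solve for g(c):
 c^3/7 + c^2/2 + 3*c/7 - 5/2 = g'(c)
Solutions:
 g(c) = C1 + c^4/28 + c^3/6 + 3*c^2/14 - 5*c/2


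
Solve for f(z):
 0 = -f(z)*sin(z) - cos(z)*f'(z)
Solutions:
 f(z) = C1*cos(z)


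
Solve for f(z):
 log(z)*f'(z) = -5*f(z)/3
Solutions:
 f(z) = C1*exp(-5*li(z)/3)


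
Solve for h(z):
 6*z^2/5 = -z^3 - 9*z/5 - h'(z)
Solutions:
 h(z) = C1 - z^4/4 - 2*z^3/5 - 9*z^2/10


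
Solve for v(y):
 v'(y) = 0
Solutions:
 v(y) = C1


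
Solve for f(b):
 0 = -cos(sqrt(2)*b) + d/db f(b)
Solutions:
 f(b) = C1 + sqrt(2)*sin(sqrt(2)*b)/2


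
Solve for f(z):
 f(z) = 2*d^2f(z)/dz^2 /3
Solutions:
 f(z) = C1*exp(-sqrt(6)*z/2) + C2*exp(sqrt(6)*z/2)


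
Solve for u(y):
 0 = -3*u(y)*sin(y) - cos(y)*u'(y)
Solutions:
 u(y) = C1*cos(y)^3


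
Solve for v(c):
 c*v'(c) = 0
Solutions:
 v(c) = C1


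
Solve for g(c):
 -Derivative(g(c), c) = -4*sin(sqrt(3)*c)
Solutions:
 g(c) = C1 - 4*sqrt(3)*cos(sqrt(3)*c)/3


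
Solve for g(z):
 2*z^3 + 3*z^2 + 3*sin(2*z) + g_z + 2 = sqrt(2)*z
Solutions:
 g(z) = C1 - z^4/2 - z^3 + sqrt(2)*z^2/2 - 2*z + 3*cos(2*z)/2


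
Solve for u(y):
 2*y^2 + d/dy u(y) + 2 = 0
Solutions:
 u(y) = C1 - 2*y^3/3 - 2*y


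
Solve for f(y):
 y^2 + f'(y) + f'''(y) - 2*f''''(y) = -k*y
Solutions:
 f(y) = C1 + C4*exp(y) - k*y^2/2 - y^3/3 + 2*y + (C2*sin(sqrt(7)*y/4) + C3*cos(sqrt(7)*y/4))*exp(-y/4)


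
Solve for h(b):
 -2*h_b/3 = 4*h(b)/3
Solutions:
 h(b) = C1*exp(-2*b)


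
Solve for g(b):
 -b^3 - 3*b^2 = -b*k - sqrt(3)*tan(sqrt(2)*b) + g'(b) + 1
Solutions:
 g(b) = C1 - b^4/4 - b^3 + b^2*k/2 - b - sqrt(6)*log(cos(sqrt(2)*b))/2


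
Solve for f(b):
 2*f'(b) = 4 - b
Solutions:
 f(b) = C1 - b^2/4 + 2*b


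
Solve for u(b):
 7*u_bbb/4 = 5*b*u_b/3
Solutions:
 u(b) = C1 + Integral(C2*airyai(20^(1/3)*21^(2/3)*b/21) + C3*airybi(20^(1/3)*21^(2/3)*b/21), b)


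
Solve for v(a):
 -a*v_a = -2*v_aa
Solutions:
 v(a) = C1 + C2*erfi(a/2)


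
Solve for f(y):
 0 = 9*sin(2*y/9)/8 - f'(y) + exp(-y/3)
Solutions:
 f(y) = C1 - 81*cos(2*y/9)/16 - 3*exp(-y/3)


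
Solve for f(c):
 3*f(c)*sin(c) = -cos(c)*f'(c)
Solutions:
 f(c) = C1*cos(c)^3


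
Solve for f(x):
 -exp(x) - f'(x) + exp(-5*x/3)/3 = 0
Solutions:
 f(x) = C1 - exp(x) - exp(-5*x/3)/5


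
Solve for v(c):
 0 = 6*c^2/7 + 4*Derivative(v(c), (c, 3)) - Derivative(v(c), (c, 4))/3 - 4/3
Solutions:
 v(c) = C1 + C2*c + C3*c^2 + C4*exp(12*c) - c^5/280 - c^4/672 + 37*c^3/672


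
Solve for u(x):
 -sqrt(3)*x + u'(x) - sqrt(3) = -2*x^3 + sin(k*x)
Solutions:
 u(x) = C1 - x^4/2 + sqrt(3)*x^2/2 + sqrt(3)*x - cos(k*x)/k


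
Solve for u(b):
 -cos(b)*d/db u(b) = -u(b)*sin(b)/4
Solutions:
 u(b) = C1/cos(b)^(1/4)


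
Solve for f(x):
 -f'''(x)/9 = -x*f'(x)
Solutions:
 f(x) = C1 + Integral(C2*airyai(3^(2/3)*x) + C3*airybi(3^(2/3)*x), x)


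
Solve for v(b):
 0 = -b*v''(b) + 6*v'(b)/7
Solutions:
 v(b) = C1 + C2*b^(13/7)


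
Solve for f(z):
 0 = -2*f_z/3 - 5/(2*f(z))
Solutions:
 f(z) = -sqrt(C1 - 30*z)/2
 f(z) = sqrt(C1 - 30*z)/2


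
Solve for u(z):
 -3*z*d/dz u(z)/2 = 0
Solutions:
 u(z) = C1


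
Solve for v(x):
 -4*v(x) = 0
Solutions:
 v(x) = 0


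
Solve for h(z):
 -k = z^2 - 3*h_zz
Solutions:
 h(z) = C1 + C2*z + k*z^2/6 + z^4/36


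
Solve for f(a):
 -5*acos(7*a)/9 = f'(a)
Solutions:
 f(a) = C1 - 5*a*acos(7*a)/9 + 5*sqrt(1 - 49*a^2)/63


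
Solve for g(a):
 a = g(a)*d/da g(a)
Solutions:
 g(a) = -sqrt(C1 + a^2)
 g(a) = sqrt(C1 + a^2)


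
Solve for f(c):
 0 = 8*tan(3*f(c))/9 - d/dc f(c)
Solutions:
 f(c) = -asin(C1*exp(8*c/3))/3 + pi/3
 f(c) = asin(C1*exp(8*c/3))/3


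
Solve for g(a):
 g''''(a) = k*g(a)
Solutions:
 g(a) = C1*exp(-a*k^(1/4)) + C2*exp(a*k^(1/4)) + C3*exp(-I*a*k^(1/4)) + C4*exp(I*a*k^(1/4))


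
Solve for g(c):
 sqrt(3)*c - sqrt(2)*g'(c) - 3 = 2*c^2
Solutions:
 g(c) = C1 - sqrt(2)*c^3/3 + sqrt(6)*c^2/4 - 3*sqrt(2)*c/2


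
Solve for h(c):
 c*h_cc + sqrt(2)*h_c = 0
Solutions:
 h(c) = C1 + C2*c^(1 - sqrt(2))


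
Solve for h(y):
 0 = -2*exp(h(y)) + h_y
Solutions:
 h(y) = log(-1/(C1 + 2*y))


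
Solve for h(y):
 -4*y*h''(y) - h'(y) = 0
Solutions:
 h(y) = C1 + C2*y^(3/4)


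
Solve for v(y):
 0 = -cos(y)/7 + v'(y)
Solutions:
 v(y) = C1 + sin(y)/7


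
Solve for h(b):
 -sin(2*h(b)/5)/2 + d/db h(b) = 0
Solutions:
 -b/2 + 5*log(cos(2*h(b)/5) - 1)/4 - 5*log(cos(2*h(b)/5) + 1)/4 = C1


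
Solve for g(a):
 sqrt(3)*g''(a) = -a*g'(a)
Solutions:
 g(a) = C1 + C2*erf(sqrt(2)*3^(3/4)*a/6)


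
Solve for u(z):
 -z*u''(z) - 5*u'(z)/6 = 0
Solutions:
 u(z) = C1 + C2*z^(1/6)


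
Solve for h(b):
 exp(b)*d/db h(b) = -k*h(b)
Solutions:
 h(b) = C1*exp(k*exp(-b))


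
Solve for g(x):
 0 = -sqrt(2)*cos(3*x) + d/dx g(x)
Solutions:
 g(x) = C1 + sqrt(2)*sin(3*x)/3


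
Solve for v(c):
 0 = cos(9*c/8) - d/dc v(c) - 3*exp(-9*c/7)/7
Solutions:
 v(c) = C1 + 8*sin(9*c/8)/9 + exp(-9*c/7)/3


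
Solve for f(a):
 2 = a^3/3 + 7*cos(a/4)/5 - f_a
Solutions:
 f(a) = C1 + a^4/12 - 2*a + 28*sin(a/4)/5


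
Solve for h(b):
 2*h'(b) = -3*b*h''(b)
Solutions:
 h(b) = C1 + C2*b^(1/3)


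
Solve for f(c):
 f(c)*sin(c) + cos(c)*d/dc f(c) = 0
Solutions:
 f(c) = C1*cos(c)


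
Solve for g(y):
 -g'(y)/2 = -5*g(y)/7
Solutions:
 g(y) = C1*exp(10*y/7)


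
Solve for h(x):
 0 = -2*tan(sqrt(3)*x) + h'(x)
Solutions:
 h(x) = C1 - 2*sqrt(3)*log(cos(sqrt(3)*x))/3


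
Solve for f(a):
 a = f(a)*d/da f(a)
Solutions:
 f(a) = -sqrt(C1 + a^2)
 f(a) = sqrt(C1 + a^2)


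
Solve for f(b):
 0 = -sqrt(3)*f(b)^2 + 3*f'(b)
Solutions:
 f(b) = -3/(C1 + sqrt(3)*b)


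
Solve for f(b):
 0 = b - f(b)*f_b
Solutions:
 f(b) = -sqrt(C1 + b^2)
 f(b) = sqrt(C1 + b^2)


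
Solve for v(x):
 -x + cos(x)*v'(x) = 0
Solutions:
 v(x) = C1 + Integral(x/cos(x), x)


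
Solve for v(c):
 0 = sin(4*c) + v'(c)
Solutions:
 v(c) = C1 + cos(4*c)/4


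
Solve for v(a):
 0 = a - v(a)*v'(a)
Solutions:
 v(a) = -sqrt(C1 + a^2)
 v(a) = sqrt(C1 + a^2)


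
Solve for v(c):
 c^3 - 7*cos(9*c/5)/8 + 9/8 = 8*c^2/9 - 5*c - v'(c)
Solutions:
 v(c) = C1 - c^4/4 + 8*c^3/27 - 5*c^2/2 - 9*c/8 + 35*sin(9*c/5)/72


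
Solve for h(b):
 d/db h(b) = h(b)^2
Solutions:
 h(b) = -1/(C1 + b)


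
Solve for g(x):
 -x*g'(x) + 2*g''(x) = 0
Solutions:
 g(x) = C1 + C2*erfi(x/2)


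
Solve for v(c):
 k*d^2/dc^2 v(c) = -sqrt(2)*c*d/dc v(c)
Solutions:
 v(c) = C1 + C2*sqrt(k)*erf(2^(3/4)*c*sqrt(1/k)/2)


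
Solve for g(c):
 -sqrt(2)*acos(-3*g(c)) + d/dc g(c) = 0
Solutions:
 Integral(1/acos(-3*_y), (_y, g(c))) = C1 + sqrt(2)*c


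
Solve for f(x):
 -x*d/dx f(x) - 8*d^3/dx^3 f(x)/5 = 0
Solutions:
 f(x) = C1 + Integral(C2*airyai(-5^(1/3)*x/2) + C3*airybi(-5^(1/3)*x/2), x)


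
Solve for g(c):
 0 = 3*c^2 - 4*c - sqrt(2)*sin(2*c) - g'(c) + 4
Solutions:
 g(c) = C1 + c^3 - 2*c^2 + 4*c + sqrt(2)*cos(2*c)/2


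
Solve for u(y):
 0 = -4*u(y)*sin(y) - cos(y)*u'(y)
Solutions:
 u(y) = C1*cos(y)^4


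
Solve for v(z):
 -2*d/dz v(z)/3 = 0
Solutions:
 v(z) = C1


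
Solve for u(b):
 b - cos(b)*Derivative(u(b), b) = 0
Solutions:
 u(b) = C1 + Integral(b/cos(b), b)


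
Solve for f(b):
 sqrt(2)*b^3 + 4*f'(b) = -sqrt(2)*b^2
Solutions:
 f(b) = C1 - sqrt(2)*b^4/16 - sqrt(2)*b^3/12


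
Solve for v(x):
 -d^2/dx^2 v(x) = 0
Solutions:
 v(x) = C1 + C2*x


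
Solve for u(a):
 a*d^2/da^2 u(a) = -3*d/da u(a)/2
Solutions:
 u(a) = C1 + C2/sqrt(a)


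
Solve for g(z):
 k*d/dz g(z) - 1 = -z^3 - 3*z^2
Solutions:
 g(z) = C1 - z^4/(4*k) - z^3/k + z/k


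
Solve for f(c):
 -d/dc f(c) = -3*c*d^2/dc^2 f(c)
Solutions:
 f(c) = C1 + C2*c^(4/3)


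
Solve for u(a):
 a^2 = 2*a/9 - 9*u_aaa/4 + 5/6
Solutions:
 u(a) = C1 + C2*a + C3*a^2 - a^5/135 + a^4/243 + 5*a^3/81


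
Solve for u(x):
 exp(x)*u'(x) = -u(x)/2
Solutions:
 u(x) = C1*exp(exp(-x)/2)


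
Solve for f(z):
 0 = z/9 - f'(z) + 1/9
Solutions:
 f(z) = C1 + z^2/18 + z/9


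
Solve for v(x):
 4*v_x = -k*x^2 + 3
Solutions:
 v(x) = C1 - k*x^3/12 + 3*x/4


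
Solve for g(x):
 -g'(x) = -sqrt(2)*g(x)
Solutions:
 g(x) = C1*exp(sqrt(2)*x)


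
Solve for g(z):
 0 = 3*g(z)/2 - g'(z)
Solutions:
 g(z) = C1*exp(3*z/2)


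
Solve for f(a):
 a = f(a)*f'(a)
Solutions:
 f(a) = -sqrt(C1 + a^2)
 f(a) = sqrt(C1 + a^2)


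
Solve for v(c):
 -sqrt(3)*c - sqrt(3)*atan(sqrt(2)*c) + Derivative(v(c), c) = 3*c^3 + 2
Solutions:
 v(c) = C1 + 3*c^4/4 + sqrt(3)*c^2/2 + 2*c + sqrt(3)*(c*atan(sqrt(2)*c) - sqrt(2)*log(2*c^2 + 1)/4)


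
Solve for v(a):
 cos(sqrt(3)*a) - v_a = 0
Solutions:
 v(a) = C1 + sqrt(3)*sin(sqrt(3)*a)/3


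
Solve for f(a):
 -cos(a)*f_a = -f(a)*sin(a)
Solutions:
 f(a) = C1/cos(a)


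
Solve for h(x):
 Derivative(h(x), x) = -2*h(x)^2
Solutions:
 h(x) = 1/(C1 + 2*x)


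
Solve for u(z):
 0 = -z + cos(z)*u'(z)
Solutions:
 u(z) = C1 + Integral(z/cos(z), z)


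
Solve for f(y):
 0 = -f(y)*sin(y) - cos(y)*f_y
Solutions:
 f(y) = C1*cos(y)


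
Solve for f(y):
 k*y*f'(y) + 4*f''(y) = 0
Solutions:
 f(y) = Piecewise((-sqrt(2)*sqrt(pi)*C1*erf(sqrt(2)*sqrt(k)*y/4)/sqrt(k) - C2, (k > 0) | (k < 0)), (-C1*y - C2, True))


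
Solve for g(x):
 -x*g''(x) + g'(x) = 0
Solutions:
 g(x) = C1 + C2*x^2


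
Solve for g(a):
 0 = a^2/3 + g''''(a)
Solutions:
 g(a) = C1 + C2*a + C3*a^2 + C4*a^3 - a^6/1080


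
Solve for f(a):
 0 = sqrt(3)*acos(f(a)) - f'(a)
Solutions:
 Integral(1/acos(_y), (_y, f(a))) = C1 + sqrt(3)*a


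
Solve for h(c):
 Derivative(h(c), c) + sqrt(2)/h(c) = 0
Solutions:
 h(c) = -sqrt(C1 - 2*sqrt(2)*c)
 h(c) = sqrt(C1 - 2*sqrt(2)*c)


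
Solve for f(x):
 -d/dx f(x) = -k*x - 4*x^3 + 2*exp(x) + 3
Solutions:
 f(x) = C1 + k*x^2/2 + x^4 - 3*x - 2*exp(x)


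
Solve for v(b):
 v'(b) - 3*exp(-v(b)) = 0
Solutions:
 v(b) = log(C1 + 3*b)


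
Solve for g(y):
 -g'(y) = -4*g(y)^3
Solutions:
 g(y) = -sqrt(2)*sqrt(-1/(C1 + 4*y))/2
 g(y) = sqrt(2)*sqrt(-1/(C1 + 4*y))/2


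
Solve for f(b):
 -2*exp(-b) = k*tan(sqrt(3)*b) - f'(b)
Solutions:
 f(b) = C1 + sqrt(3)*k*log(tan(sqrt(3)*b)^2 + 1)/6 - 2*exp(-b)


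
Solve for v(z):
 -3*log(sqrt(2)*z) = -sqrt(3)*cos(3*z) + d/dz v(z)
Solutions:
 v(z) = C1 - 3*z*log(z) - 3*z*log(2)/2 + 3*z + sqrt(3)*sin(3*z)/3


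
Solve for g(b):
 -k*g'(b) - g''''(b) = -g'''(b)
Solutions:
 g(b) = C1 + C2*exp(b*(-(27*k/2 + sqrt((27*k - 2)^2 - 4)/2 - 1)^(1/3) + 1 - 1/(27*k/2 + sqrt((27*k - 2)^2 - 4)/2 - 1)^(1/3))/3) + C3*exp(b*((27*k/2 + sqrt((27*k - 2)^2 - 4)/2 - 1)^(1/3) - sqrt(3)*I*(27*k/2 + sqrt((27*k - 2)^2 - 4)/2 - 1)^(1/3) + 2 - 4/((-1 + sqrt(3)*I)*(27*k/2 + sqrt((27*k - 2)^2 - 4)/2 - 1)^(1/3)))/6) + C4*exp(b*((27*k/2 + sqrt((27*k - 2)^2 - 4)/2 - 1)^(1/3) + sqrt(3)*I*(27*k/2 + sqrt((27*k - 2)^2 - 4)/2 - 1)^(1/3) + 2 + 4/((1 + sqrt(3)*I)*(27*k/2 + sqrt((27*k - 2)^2 - 4)/2 - 1)^(1/3)))/6)


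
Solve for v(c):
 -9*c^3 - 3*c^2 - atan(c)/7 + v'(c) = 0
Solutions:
 v(c) = C1 + 9*c^4/4 + c^3 + c*atan(c)/7 - log(c^2 + 1)/14


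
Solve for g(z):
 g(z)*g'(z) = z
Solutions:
 g(z) = -sqrt(C1 + z^2)
 g(z) = sqrt(C1 + z^2)


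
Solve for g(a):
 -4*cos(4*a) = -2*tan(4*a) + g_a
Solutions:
 g(a) = C1 - log(cos(4*a))/2 - sin(4*a)


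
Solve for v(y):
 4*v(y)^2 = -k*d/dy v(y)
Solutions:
 v(y) = k/(C1*k + 4*y)


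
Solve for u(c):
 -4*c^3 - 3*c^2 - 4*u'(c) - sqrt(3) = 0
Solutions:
 u(c) = C1 - c^4/4 - c^3/4 - sqrt(3)*c/4


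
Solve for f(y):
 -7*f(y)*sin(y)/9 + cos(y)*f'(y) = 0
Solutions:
 f(y) = C1/cos(y)^(7/9)


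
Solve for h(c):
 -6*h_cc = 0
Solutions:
 h(c) = C1 + C2*c


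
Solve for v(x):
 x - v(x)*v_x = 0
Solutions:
 v(x) = -sqrt(C1 + x^2)
 v(x) = sqrt(C1 + x^2)


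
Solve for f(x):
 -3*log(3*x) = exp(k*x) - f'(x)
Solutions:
 f(x) = C1 + 3*x*log(x) + 3*x*(-1 + log(3)) + Piecewise((exp(k*x)/k, Ne(k, 0)), (x, True))


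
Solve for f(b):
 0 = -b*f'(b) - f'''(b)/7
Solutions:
 f(b) = C1 + Integral(C2*airyai(-7^(1/3)*b) + C3*airybi(-7^(1/3)*b), b)


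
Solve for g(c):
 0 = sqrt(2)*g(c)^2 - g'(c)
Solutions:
 g(c) = -1/(C1 + sqrt(2)*c)


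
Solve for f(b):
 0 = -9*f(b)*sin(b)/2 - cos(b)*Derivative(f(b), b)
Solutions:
 f(b) = C1*cos(b)^(9/2)


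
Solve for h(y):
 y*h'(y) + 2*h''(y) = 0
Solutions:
 h(y) = C1 + C2*erf(y/2)


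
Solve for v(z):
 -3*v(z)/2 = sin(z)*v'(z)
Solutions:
 v(z) = C1*(cos(z) + 1)^(3/4)/(cos(z) - 1)^(3/4)


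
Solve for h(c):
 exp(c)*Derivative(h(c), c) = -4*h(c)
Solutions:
 h(c) = C1*exp(4*exp(-c))


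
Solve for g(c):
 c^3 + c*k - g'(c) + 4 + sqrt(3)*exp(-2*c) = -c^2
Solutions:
 g(c) = C1 + c^4/4 + c^3/3 + c^2*k/2 + 4*c - sqrt(3)*exp(-2*c)/2


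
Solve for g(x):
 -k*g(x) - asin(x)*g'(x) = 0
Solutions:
 g(x) = C1*exp(-k*Integral(1/asin(x), x))
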